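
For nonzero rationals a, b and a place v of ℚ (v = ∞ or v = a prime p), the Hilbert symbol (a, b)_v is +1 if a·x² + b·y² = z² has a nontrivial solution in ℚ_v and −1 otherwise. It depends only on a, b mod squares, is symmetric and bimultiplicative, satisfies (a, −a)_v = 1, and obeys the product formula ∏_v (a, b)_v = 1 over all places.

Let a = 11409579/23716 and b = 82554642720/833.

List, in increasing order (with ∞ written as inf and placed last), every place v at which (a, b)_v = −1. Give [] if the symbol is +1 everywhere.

Mod squares: a ≡ 1739, b ≡ 87890. Check v ∈ {∞, 2, 3, 5, 7, 11, 17, 37, 47}.
v=∞: 1739 > 0 and 87890 > 0  ⇒  (a,b)_∞ = +1.
v=11: a=11^-2·(≡3), b=11^1·(≡9) mod 11; (3|11)=+1, (9|11)=+1; (−1)^{-2·1·5}·(+1)^1·(+1)^-2 = +1.
v=7: a=7^-2·(≡6), b=7^-2·(≡6) mod 7; (6|7)=-1, (6|7)=-1; (−1)^{-2·-2·3}·(-1)^-2·(-1)^-2 = +1.
v=3: a=3^8·(≡2), b=3^6·(≡2) mod 3; (2|3)=-1, (2|3)=-1; (−1)^{8·6·1}·(-1)^6·(-1)^8 = +1.
v=37: a=37^1·(≡28), b=37^2·(≡5) mod 37; (28|37)=+1, (5|37)=-1; (−1)^{1·2·18}·(+1)^2·(-1)^1 = -1.
v=17: a=17^0·(≡12), b=17^-1·(≡16) mod 17; (12|17)=-1, (16|17)=+1; (−1)^{0·-1·8}·(-1)^-1·(+1)^0 = -1.
v=47: a=47^1·(≡37), b=47^1·(≡6) mod 47; (37|47)=+1, (6|47)=+1; (−1)^{1·1·23}·(+1)^1·(+1)^1 = -1.
v=5: a=5^0·(≡4), b=5^1·(≡3) mod 5; (4|5)=+1, (3|5)=-1; (−1)^{0·1·2}·(+1)^1·(-1)^0 = +1.
v=2: v_2(a)=-2, v_2(b)=5; units ≡ 3, 1 (mod 8); ε·ε+αω+βω = 1·0+-2·0+5·1 ≡ 1  ⇒  (a,b)_2 = -1.
(1739, 87890 / ℚ) ramifies at {2, 17, 37, 47}: a division algebra.

[2, 17, 37, 47]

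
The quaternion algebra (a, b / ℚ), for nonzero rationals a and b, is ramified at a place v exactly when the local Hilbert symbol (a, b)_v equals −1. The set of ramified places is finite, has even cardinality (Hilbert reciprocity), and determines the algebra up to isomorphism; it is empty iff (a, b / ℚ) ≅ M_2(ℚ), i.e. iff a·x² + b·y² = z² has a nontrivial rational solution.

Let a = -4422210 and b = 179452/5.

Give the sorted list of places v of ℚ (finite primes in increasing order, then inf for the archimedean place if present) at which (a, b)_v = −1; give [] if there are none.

[3, 7, 17, 23]

Mod squares: a ≡ -4422210, b ≡ 224315. Check v ∈ {∞, 2, 3, 5, 7, 13, 17, 23, 29}.
v=5: a=5^1·(≡3), b=5^-1·(≡2) mod 5; (3|5)=-1, (2|5)=-1; (−1)^{1·-1·2}·(-1)^-1·(-1)^1 = +1.
v=∞: -4422210 < 0 and 224315 > 0  ⇒  (a,b)_∞ = +1.
v=29: a=29^1·(≡21), b=29^1·(≡8) mod 29; (21|29)=-1, (8|29)=-1; (−1)^{1·1·14}·(-1)^1·(-1)^1 = +1.
v=2: v_2(a)=1, v_2(b)=2; units ≡ 7, 3 (mod 8); ε·ε+αω+βω = 1·1+1·1+2·0 ≡ 0  ⇒  (a,b)_2 = +1.
v=7: a=7^0·(≡5), b=7^1·(≡6) mod 7; (5|7)=-1, (6|7)=-1; (−1)^{0·1·3}·(-1)^1·(-1)^0 = -1.
v=23: a=23^1·(≡10), b=23^0·(≡15) mod 23; (10|23)=-1, (15|23)=-1; (−1)^{1·0·11}·(-1)^0·(-1)^1 = -1.
v=13: a=13^1·(≡1), b=13^1·(≡10) mod 13; (1|13)=+1, (10|13)=+1; (−1)^{1·1·6}·(+1)^1·(+1)^1 = +1.
v=17: a=17^1·(≡4), b=17^1·(≡10) mod 17; (4|17)=+1, (10|17)=-1; (−1)^{1·1·8}·(+1)^1·(-1)^1 = -1.
v=3: a=3^1·(≡1), b=3^0·(≡2) mod 3; (1|3)=+1, (2|3)=-1; (−1)^{1·0·1}·(+1)^0·(-1)^1 = -1.
Ram(-4422210, 224315) = {3, 7, 17, 23}; no ℚ_3-point on the conic.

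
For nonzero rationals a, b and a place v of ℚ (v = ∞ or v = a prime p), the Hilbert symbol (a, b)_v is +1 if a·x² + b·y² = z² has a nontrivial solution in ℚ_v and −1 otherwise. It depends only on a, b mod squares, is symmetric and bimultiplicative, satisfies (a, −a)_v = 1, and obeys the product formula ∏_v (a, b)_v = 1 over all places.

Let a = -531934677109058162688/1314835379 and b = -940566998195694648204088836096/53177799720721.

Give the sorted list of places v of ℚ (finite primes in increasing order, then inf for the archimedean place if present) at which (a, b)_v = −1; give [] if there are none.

Mod squares: a ≡ -3927, b ≡ -2926. Check v ∈ {∞, 2, 3, 7, 11, 13, 17, 19, 23, 29}.
v=∞: -3927 < 0 and -2926 < 0  ⇒  (a,b)_∞ = -1.
v=17: a=17^3·(≡14), b=17^4·(≡4) mod 17; (14|17)=-1, (4|17)=+1; (−1)^{3·4·8}·(-1)^4·(+1)^3 = +1.
v=3: a=3^21·(≡2), b=3^26·(≡2) mod 3; (2|3)=-1, (2|3)=-1; (−1)^{21·26·1}·(-1)^26·(-1)^21 = -1.
v=19: a=19^2·(≡7), b=19^3·(≡7) mod 19; (7|19)=+1, (7|19)=+1; (−1)^{2·3·9}·(+1)^3·(+1)^2 = +1.
v=23: a=23^0·(≡2), b=23^-2·(≡12) mod 23; (2|23)=+1, (12|23)=+1; (−1)^{0·-2·11}·(+1)^-2·(+1)^0 = +1.
v=13: a=13^-2·(≡10), b=13^-2·(≡10) mod 13; (10|13)=+1, (10|13)=+1; (−1)^{-2·-2·6}·(+1)^-2·(+1)^-2 = +1.
v=11: a=11^-1·(≡10), b=11^1·(≡5) mod 11; (10|11)=-1, (5|11)=+1; (−1)^{-1·1·5}·(-1)^1·(+1)^-1 = +1.
v=7: a=7^1·(≡6), b=7^1·(≡4) mod 7; (6|7)=-1, (4|7)=+1; (−1)^{1·1·3}·(-1)^1·(+1)^1 = +1.
v=2: v_2(a)=12, v_2(b)=23; units ≡ 1, 1 (mod 8); ε·ε+αω+βω = 0·0+12·0+23·0 ≡ 0  ⇒  (a,b)_2 = +1.
v=29: a=29^-4·(≡10), b=29^-6·(≡27) mod 29; (10|29)=-1, (27|29)=-1; (−1)^{-4·-6·14}·(-1)^-6·(-1)^-4 = +1.
(-3927, -2926 / ℚ) ramifies at {3, ∞}: a division algebra.

[3, inf]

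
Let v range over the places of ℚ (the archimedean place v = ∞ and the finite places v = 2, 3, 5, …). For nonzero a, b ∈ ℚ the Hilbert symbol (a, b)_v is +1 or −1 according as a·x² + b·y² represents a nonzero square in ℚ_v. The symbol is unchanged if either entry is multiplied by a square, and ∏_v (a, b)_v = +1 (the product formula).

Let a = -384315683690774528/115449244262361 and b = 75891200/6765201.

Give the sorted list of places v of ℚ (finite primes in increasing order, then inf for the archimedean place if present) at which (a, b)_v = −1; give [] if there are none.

[2, 11]

Mod squares: a ≡ -77, b ≡ 2. Check v ∈ {∞, 2, 3, 5, 7, 11, 17}.
v=5: a=5^0·(≡2), b=5^2·(≡3) mod 5; (2|5)=-1, (3|5)=-1; (−1)^{0·2·2}·(-1)^2·(-1)^0 = +1.
v=7: a=7^5·(≡6), b=7^2·(≡4) mod 7; (6|7)=-1, (4|7)=+1; (−1)^{5·2·3}·(-1)^2·(+1)^5 = +1.
v=11: a=11^3·(≡3), b=11^2·(≡8) mod 11; (3|11)=+1, (8|11)=-1; (−1)^{3·2·5}·(+1)^2·(-1)^3 = -1.
v=2: v_2(a)=34, v_2(b)=9; units ≡ 3, 1 (mod 8); ε·ε+αω+βω = 1·0+34·0+9·1 ≡ 1  ⇒  (a,b)_2 = -1.
v=17: a=17^-6·(≡9), b=17^-4·(≡16) mod 17; (9|17)=+1, (16|17)=+1; (−1)^{-6·-4·8}·(+1)^-4·(+1)^-6 = +1.
v=∞: -77 < 0 and 2 > 0  ⇒  (a,b)_∞ = +1.
v=3: a=3^-14·(≡1), b=3^-4·(≡2) mod 3; (1|3)=+1, (2|3)=-1; (−1)^{-14·-4·1}·(+1)^-4·(-1)^-14 = +1.
Ram(-77, 2) = {2, 11}; no ℚ_2-point on the conic.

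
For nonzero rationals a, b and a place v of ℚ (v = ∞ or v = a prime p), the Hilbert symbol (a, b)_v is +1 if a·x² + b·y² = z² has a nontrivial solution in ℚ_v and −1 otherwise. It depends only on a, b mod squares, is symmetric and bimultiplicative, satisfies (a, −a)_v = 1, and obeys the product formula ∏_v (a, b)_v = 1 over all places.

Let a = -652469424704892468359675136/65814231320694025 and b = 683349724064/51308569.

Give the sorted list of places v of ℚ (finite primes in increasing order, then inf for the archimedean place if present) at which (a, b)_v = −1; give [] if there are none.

(a, b) ≡ (-69, 33626) mod (ℚ^×)²; places V = {2, 3, 5, 7, 13, 17, 19, 23, 29, 43, ∞}.
(a,b)_19: α=-4, u≡16; β=-2, v≡10 (mod 19); (16|19)=+1, (10|19)=-1; sign (−1)^0·+1^-2·-1^-4 = +1.
(a,b)_13: α=-4, u≡4; β=-2, v≡6 (mod 13); (4|13)=+1, (6|13)=-1; sign (−1)^0·+1^-2·-1^-4 = +1.
(a,b)_43: α=2, u≡24; β=1, v≡32 (mod 43); (24|43)=+1, (32|43)=-1; sign (−1)^0·+1^1·-1^2 = +1.
(a,b)_∞: sgn(-69)=−, sgn(33626)=+, so +1.
(a,b)_29: α=-4, u≡8; β=-2, v≡19 (mod 29); (8|29)=-1, (19|29)=-1; sign (−1)^0·-1^-2·-1^-4 = +1.
(a,b)_5: α=-2, u≡4; β=0, v≡1 (mod 5); (4|5)=+1, (1|5)=+1; sign (−1)^0·+1^0·+1^-2 = +1.
(a,b)_23: α=7, u≡20; β=3, v≡4 (mod 23); (20|23)=-1, (4|23)=+1; sign (−1)^1·-1^3·+1^7 = +1.
(a,b)_7: α=8, u≡4; β=4, v≡3 (mod 7); (4|7)=+1, (3|7)=-1; sign (−1)^0·+1^4·-1^8 = +1.
(a,b)_17: α=2, u≡4; β=1, v≡10 (mod 17); (4|17)=+1, (10|17)=-1; sign (−1)^0·+1^1·-1^2 = +1.
(a,b)_2: α=8, β=5; u≡3, v≡5 (mod 8); ε(u)ε(v)=1·0, αω(v)=8·1, βω(u)=5·1; sum ≡ 1  ⇒  -1.
(a,b)_3: α=5, u≡1; β=0, v≡2 (mod 3); (1|3)=+1, (2|3)=-1; sign (−1)^0·+1^0·-1^5 = -1.
Ram(-69, 33626) = {2, 3}; no ℚ_2-point on the conic.

[2, 3]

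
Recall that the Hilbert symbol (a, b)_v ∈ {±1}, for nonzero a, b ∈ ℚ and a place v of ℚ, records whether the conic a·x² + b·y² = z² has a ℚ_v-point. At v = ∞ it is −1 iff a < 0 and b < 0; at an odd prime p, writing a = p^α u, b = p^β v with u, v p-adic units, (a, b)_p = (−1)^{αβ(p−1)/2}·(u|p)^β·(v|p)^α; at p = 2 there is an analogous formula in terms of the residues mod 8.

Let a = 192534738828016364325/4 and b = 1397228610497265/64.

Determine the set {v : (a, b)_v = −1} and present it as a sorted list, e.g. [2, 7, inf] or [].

[3, 5, 13, 17]

Mod squares: a ≡ 171717, b ≡ 65. Check v ∈ {∞, 2, 3, 5, 7, 13, 17, 37}.
v=7: a=7^3·(≡5), b=7^2·(≡4) mod 7; (5|7)=-1, (4|7)=+1; (−1)^{3·2·3}·(-1)^2·(+1)^3 = +1.
v=13: a=13^5·(≡1), b=13^3·(≡8) mod 13; (1|13)=+1, (8|13)=-1; (−1)^{5·3·6}·(+1)^3·(-1)^5 = -1.
v=17: a=17^3·(≡7), b=17^2·(≡12) mod 17; (7|17)=-1, (12|17)=-1; (−1)^{3·2·8}·(-1)^2·(-1)^3 = -1.
v=3: a=3^5·(≡2), b=3^8·(≡2) mod 3; (2|3)=-1, (2|3)=-1; (−1)^{5·8·1}·(-1)^8·(-1)^5 = -1.
v=2: v_2(a)=-2, v_2(b)=-6; units ≡ 5, 1 (mod 8); ε·ε+αω+βω = 0·0+-2·0+-6·1 ≡ 0  ⇒  (a,b)_2 = +1.
v=5: a=5^2·(≡2), b=5^1·(≡2) mod 5; (2|5)=-1, (2|5)=-1; (−1)^{2·1·2}·(-1)^1·(-1)^2 = -1.
v=37: a=37^3·(≡21), b=37^2·(≡26) mod 37; (21|37)=+1, (26|37)=+1; (−1)^{3·2·18}·(+1)^2·(+1)^3 = +1.
v=∞: 171717 > 0 and 65 > 0  ⇒  (a,b)_∞ = +1.
Ram(171717, 65) = {3, 5, 13, 17}; no ℚ_3-point on the conic.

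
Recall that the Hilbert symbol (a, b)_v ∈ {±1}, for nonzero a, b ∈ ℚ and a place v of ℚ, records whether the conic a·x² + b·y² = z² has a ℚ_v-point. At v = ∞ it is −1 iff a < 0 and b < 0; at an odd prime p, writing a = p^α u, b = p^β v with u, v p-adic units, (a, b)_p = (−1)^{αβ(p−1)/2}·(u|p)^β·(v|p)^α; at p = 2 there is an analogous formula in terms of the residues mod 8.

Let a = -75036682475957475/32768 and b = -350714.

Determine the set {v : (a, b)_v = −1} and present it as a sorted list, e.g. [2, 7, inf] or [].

(a, b) ≡ (-591542, -350714) mod (ℚ^×)²; places V = {2, 3, 5, 7, 13, 29, 31, 41, 47, ∞}.
(a,b)_29: α=1, u≡8; β=0, v≡12 (mod 29); (8|29)=-1, (12|29)=-1; sign (−1)^0·-1^0·-1^1 = -1.
(a,b)_31: α=1, u≡1; β=0, v≡20 (mod 31); (1|31)=+1, (20|31)=+1; sign (−1)^0·+1^0·+1^1 = +1.
(a,b)_∞: sgn(-591542)=−, sgn(-350714)=−, so -1.
(a,b)_2: α=-15, β=1; u≡5, v≡3 (mod 8); ε(u)ε(v)=0·1, αω(v)=-15·1, βω(u)=1·1; sum ≡ 0  ⇒  +1.
(a,b)_5: α=2, u≡2; β=0, v≡1 (mod 5); (2|5)=-1, (1|5)=+1; sign (−1)^0·-1^0·+1^2 = +1.
(a,b)_7: α=3, u≡3; β=1, v≡4 (mod 7); (3|7)=-1, (4|7)=+1; sign (−1)^1·-1^1·+1^3 = +1.
(a,b)_13: α=2, u≡1; β=1, v≡10 (mod 13); (1|13)=+1, (10|13)=+1; sign (−1)^0·+1^1·+1^2 = +1.
(a,b)_3: α=6, u≡1; β=0, v≡1 (mod 3); (1|3)=+1, (1|3)=+1; sign (−1)^0·+1^0·+1^6 = +1.
(a,b)_47: α=1, u≡41; β=1, v≡11 (mod 47); (41|47)=-1, (11|47)=-1; sign (−1)^1·-1^1·-1^1 = -1.
(a,b)_41: α=2, u≡34; β=1, v≡15 (mod 41); (34|41)=-1, (15|41)=-1; sign (−1)^0·-1^1·-1^2 = -1.
|Ram(-591542, -350714)| = 4, even; anisotropic at {29, 41, 47, ∞}.

[29, 41, 47, inf]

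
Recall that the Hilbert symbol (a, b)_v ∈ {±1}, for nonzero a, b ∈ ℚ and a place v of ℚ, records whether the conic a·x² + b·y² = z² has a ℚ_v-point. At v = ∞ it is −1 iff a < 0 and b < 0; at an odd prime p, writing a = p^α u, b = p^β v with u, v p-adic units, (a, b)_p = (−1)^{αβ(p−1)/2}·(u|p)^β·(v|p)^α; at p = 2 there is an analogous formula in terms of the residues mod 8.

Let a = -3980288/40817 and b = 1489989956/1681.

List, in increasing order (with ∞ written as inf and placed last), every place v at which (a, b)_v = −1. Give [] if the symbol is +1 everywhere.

Mod squares: a ≡ -391, b ≡ 1031849. Check v ∈ {∞, 2, 7, 13, 17, 19, 23, 29, 41}.
v=2: v_2(a)=10, v_2(b)=2; units ≡ 1, 1 (mod 8); ε·ε+αω+βω = 0·0+10·0+2·0 ≡ 0  ⇒  (a,b)_2 = +1.
v=23: a=23^1·(≡12), b=23^1·(≡2) mod 23; (12|23)=+1, (2|23)=+1; (−1)^{1·1·11}·(+1)^1·(+1)^1 = -1.
v=29: a=29^0·(≡18), b=29^1·(≡17) mod 29; (18|29)=-1, (17|29)=-1; (−1)^{0·1·14}·(-1)^1·(-1)^0 = -1.
v=41: a=41^0·(≡22), b=41^-2·(≡18) mod 41; (22|41)=-1, (18|41)=+1; (−1)^{0·-2·20}·(-1)^-2·(+1)^0 = +1.
v=17: a=17^-1·(≡6), b=17^1·(≡12) mod 17; (6|17)=-1, (12|17)=-1; (−1)^{-1·1·8}·(-1)^1·(-1)^-1 = +1.
v=13: a=13^2·(≡3), b=13^1·(≡2) mod 13; (3|13)=+1, (2|13)=-1; (−1)^{2·1·6}·(+1)^1·(-1)^2 = +1.
v=19: a=19^0·(≡12), b=19^2·(≡5) mod 19; (12|19)=-1, (5|19)=+1; (−1)^{0·2·9}·(-1)^2·(+1)^0 = +1.
v=∞: -391 < 0 and 1031849 > 0  ⇒  (a,b)_∞ = +1.
v=7: a=7^-4·(≡1), b=7^1·(≡2) mod 7; (1|7)=+1, (2|7)=+1; (−1)^{-4·1·3}·(+1)^1·(+1)^-4 = +1.
Ram(-391, 1031849) = {23, 29}; no ℚ_23-point on the conic.

[23, 29]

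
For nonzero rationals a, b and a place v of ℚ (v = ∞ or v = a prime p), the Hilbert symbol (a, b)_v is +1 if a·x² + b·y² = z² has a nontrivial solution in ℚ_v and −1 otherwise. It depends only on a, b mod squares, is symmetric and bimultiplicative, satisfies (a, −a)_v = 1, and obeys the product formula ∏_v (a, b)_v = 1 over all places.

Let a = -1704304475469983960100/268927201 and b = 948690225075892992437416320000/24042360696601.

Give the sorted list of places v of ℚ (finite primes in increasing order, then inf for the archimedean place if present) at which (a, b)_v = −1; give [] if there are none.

(a, b) ≡ (-41, 407) mod (ℚ^×)²; places V = {2, 3, 5, 11, 13, 23, 31, 37, 41, 53, ∞}.
(a,b)_53: α=2, u≡27; β=0, v≡4 (mod 53); (27|53)=-1, (4|53)=+1; sign (−1)^0·-1^0·+1^2 = +1.
(a,b)_2: α=2, β=10; u≡7, v≡7 (mod 8); ε(u)ε(v)=1·1, αω(v)=2·0, βω(u)=10·0; sum ≡ 1  ⇒  -1.
(a,b)_3: α=12, u≡1; β=12, v≡2 (mod 3); (1|3)=+1, (2|3)=-1; sign (−1)^0·+1^12·-1^12 = +1.
(a,b)_37: α=2, u≡30; β=3, v≡28 (mod 37); (30|37)=+1, (28|37)=+1; sign (−1)^0·+1^3·+1^2 = +1.
(a,b)_∞: sgn(-41)=−, sgn(407)=+, so +1.
(a,b)_5: α=2, u≡1; β=4, v≡2 (mod 5); (1|5)=+1, (2|5)=-1; sign (−1)^0·+1^4·-1^2 = +1.
(a,b)_31: α=-2, u≡21; β=-2, v≡5 (mod 31); (21|31)=-1, (5|31)=+1; sign (−1)^0·-1^-2·+1^-2 = +1.
(a,b)_23: α=-4, u≡5; β=-6, v≡12 (mod 23); (5|23)=-1, (12|23)=+1; sign (−1)^0·-1^-6·+1^-4 = +1.
(a,b)_11: α=2, u≡5; β=7, v≡9 (mod 11); (5|11)=+1, (9|11)=+1; sign (−1)^0·+1^7·+1^2 = +1.
(a,b)_41: α=3, u≡40; β=4, v≡13 (mod 41); (40|41)=+1, (13|41)=-1; sign (−1)^0·+1^4·-1^3 = -1.
(a,b)_13: α=0, u≡7; β=-2, v≡12 (mod 13); (7|13)=-1, (12|13)=+1; sign (−1)^0·-1^-2·+1^0 = +1.
|Ram(-41, 407)| = 2, even; anisotropic at {2, 41}.

[2, 41]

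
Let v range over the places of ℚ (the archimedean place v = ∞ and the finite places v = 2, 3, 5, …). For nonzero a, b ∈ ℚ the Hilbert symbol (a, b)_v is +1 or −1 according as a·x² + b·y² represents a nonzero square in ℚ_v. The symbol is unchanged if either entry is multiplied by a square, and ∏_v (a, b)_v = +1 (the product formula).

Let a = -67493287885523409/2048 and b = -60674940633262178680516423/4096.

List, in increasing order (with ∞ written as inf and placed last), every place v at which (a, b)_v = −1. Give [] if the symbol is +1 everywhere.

(a, b) ≡ (-17458, -926887) mod (ℚ^×)²; places V = {2, 3, 7, 13, 29, 37, 41, 43, 47, ∞}.
(a,b)_29: α=1, u≡16; β=2, v≡2 (mod 29); (16|29)=+1, (2|29)=-1; sign (−1)^0·+1^2·-1^1 = -1.
(a,b)_3: α=2, u≡2; β=0, v≡2 (mod 3); (2|3)=-1, (2|3)=-1; sign (−1)^0·-1^0·-1^2 = +1.
(a,b)_2: α=-11, β=-12; u≡7, v≡1 (mod 8); ε(u)ε(v)=1·0, αω(v)=-11·0, βω(u)=-12·0; sum ≡ 0  ⇒  +1.
(a,b)_7: α=1, u≡6; β=2, v≡1 (mod 7); (6|7)=-1, (1|7)=+1; sign (−1)^0·-1^2·+1^1 = +1.
(a,b)_∞: sgn(-17458)=−, sgn(-926887)=−, so -1.
(a,b)_41: α=2, u≡25; β=3, v≡25 (mod 41); (25|41)=+1, (25|41)=+1; sign (−1)^0·+1^3·+1^2 = +1.
(a,b)_47: α=2, u≡29; β=3, v≡35 (mod 47); (29|47)=-1, (35|47)=-1; sign (−1)^0·-1^3·-1^2 = -1.
(a,b)_37: α=2, u≡14; β=3, v≡20 (mod 37); (14|37)=-1, (20|37)=-1; sign (−1)^0·-1^3·-1^2 = -1.
(a,b)_43: α=1, u≡1; β=2, v≡14 (mod 43); (1|43)=+1, (14|43)=+1; sign (−1)^0·+1^2·+1^1 = +1.
(a,b)_13: α=2, u≡12; β=3, v≡2 (mod 13); (12|13)=+1, (2|13)=-1; sign (−1)^0·+1^3·-1^2 = +1.
(-17458, -926887 / ℚ) ramifies at {29, 37, 47, ∞}: a division algebra.

[29, 37, 47, inf]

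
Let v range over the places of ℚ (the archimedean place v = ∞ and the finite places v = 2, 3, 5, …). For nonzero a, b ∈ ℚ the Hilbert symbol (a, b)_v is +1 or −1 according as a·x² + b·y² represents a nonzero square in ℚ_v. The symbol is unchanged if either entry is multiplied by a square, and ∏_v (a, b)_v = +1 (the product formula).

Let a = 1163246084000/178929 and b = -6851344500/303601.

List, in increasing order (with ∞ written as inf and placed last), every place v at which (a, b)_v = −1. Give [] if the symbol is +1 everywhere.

[2, 5, 11, 13]

Mod squares: a ≡ 10010, b ≡ -5005. Check v ∈ {∞, 2, 3, 5, 7, 11, 13, 19, 29, 47}.
v=2: v_2(a)=5, v_2(b)=2; units ≡ 5, 3 (mod 8); ε·ε+αω+βω = 0·1+5·1+2·1 ≡ 1  ⇒  (a,b)_2 = -1.
v=47: a=47^-2·(≡15), b=47^0·(≡8) mod 47; (15|47)=-1, (8|47)=+1; (−1)^{-2·0·23}·(-1)^0·(+1)^-2 = +1.
v=29: a=29^0·(≡28), b=29^-2·(≡12) mod 29; (28|29)=+1, (12|29)=-1; (−1)^{0·-2·14}·(+1)^-2·(-1)^0 = +1.
v=3: a=3^-4·(≡2), b=3^4·(≡2) mod 3; (2|3)=-1, (2|3)=-1; (−1)^{-4·4·1}·(-1)^4·(-1)^-4 = +1.
v=5: a=5^3·(≡3), b=5^3·(≡4) mod 5; (3|5)=-1, (4|5)=+1; (−1)^{3·3·2}·(-1)^3·(+1)^3 = -1.
v=19: a=19^0·(≡4), b=19^-2·(≡4) mod 19; (4|19)=+1, (4|19)=+1; (−1)^{0·-2·9}·(+1)^-2·(+1)^0 = +1.
v=7: a=7^5·(≡2), b=7^1·(≡5) mod 7; (2|7)=+1, (5|7)=-1; (−1)^{5·1·3}·(+1)^1·(-1)^5 = +1.
v=11: a=11^3·(≡10), b=11^1·(≡2) mod 11; (10|11)=-1, (2|11)=-1; (−1)^{3·1·5}·(-1)^1·(-1)^3 = -1.
v=13: a=13^1·(≡4), b=13^3·(≡8) mod 13; (4|13)=+1, (8|13)=-1; (−1)^{1·3·6}·(+1)^3·(-1)^1 = -1.
v=∞: 10010 > 0 and -5005 < 0  ⇒  (a,b)_∞ = +1.
|Ram(10010, -5005)| = 4, even; anisotropic at {2, 5, 11, 13}.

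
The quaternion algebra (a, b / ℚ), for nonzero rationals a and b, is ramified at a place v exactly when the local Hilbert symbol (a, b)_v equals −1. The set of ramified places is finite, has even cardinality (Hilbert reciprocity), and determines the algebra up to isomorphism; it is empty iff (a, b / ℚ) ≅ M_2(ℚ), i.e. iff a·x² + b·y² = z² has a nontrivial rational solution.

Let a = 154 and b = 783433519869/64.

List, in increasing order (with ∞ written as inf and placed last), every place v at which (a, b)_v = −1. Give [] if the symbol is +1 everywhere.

(a, b) ≡ (154, 781869) mod (ℚ^×)²; places V = {2, 3, 7, 11, 13, 19, 29, 43, ∞}.
(a,b)_2: α=1, β=-6; u≡5, v≡5 (mod 8); ε(u)ε(v)=0·0, αω(v)=1·1, βω(u)=-6·1; sum ≡ 1  ⇒  -1.
(a,b)_11: α=1, u≡3; β=3, v≡8 (mod 11); (3|11)=+1, (8|11)=-1; sign (−1)^1·+1^3·-1^1 = +1.
(a,b)_3: α=0, u≡1; β=1, v≡1 (mod 3); (1|3)=+1, (1|3)=+1; sign (−1)^0·+1^1·+1^0 = +1.
(a,b)_13: α=0, u≡11; β=2, v≡3 (mod 13); (11|13)=-1, (3|13)=+1; sign (−1)^0·-1^2·+1^0 = +1.
(a,b)_∞: sgn(154)=+, sgn(781869)=+, so +1.
(a,b)_29: α=0, u≡9; β=1, v≡25 (mod 29); (9|29)=+1, (25|29)=+1; sign (−1)^0·+1^1·+1^0 = +1.
(a,b)_7: α=1, u≡1; β=2, v≡1 (mod 7); (1|7)=+1, (1|7)=+1; sign (−1)^0·+1^2·+1^1 = +1.
(a,b)_19: α=0, u≡2; β=1, v≡9 (mod 19); (2|19)=-1, (9|19)=+1; sign (−1)^0·-1^1·+1^0 = -1.
(a,b)_43: α=0, u≡25; β=1, v≡8 (mod 43); (25|43)=+1, (8|43)=-1; sign (−1)^0·+1^1·-1^0 = +1.
Ram(154, 781869) = {2, 19}; no ℚ_2-point on the conic.

[2, 19]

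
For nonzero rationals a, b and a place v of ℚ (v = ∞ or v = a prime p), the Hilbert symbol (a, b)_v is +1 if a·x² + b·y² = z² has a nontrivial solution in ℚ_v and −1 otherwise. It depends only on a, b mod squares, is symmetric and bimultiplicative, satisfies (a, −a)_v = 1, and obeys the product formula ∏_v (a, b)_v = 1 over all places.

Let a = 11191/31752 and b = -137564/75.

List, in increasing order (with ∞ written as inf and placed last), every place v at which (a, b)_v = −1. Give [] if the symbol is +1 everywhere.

(a, b) ≡ (62, -357) mod (ℚ^×)²; places V = {2, 3, 5, 7, 17, 19, 31, ∞}.
(a,b)_31: α=1, u≡18; β=0, v≡13 (mod 31); (18|31)=+1, (13|31)=-1; sign (−1)^0·+1^0·-1^1 = -1.
(a,b)_19: α=2, u≡4; β=0, v≡4 (mod 19); (4|19)=+1, (4|19)=+1; sign (−1)^0·+1^0·+1^2 = +1.
(a,b)_5: α=0, u≡3; β=-2, v≡2 (mod 5); (3|5)=-1, (2|5)=-1; sign (−1)^0·-1^-2·-1^0 = +1.
(a,b)_3: α=-4, u≡2; β=-1, v≡1 (mod 3); (2|3)=-1, (1|3)=+1; sign (−1)^0·-1^-1·+1^-4 = -1.
(a,b)_7: α=-2, u≡3; β=1, v≡5 (mod 7); (3|7)=-1, (5|7)=-1; sign (−1)^0·-1^1·-1^-2 = -1.
(a,b)_2: α=-3, β=2; u≡7, v≡3 (mod 8); ε(u)ε(v)=1·1, αω(v)=-3·1, βω(u)=2·0; sum ≡ 0  ⇒  +1.
(a,b)_∞: sgn(62)=+, sgn(-357)=−, so +1.
(a,b)_17: α=0, u≡3; β=3, v≡13 (mod 17); (3|17)=-1, (13|17)=+1; sign (−1)^0·-1^3·+1^0 = -1.
(62, -357 / ℚ) ramifies at {3, 7, 17, 31}: a division algebra.

[3, 7, 17, 31]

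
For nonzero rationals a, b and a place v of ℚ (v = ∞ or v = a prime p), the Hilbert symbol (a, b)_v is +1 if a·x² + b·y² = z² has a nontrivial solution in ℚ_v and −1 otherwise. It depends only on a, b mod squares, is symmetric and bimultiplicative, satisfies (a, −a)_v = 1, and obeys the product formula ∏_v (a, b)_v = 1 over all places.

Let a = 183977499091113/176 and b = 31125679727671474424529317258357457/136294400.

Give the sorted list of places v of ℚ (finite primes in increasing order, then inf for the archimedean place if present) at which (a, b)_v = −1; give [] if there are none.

[2, 17, 29, 43]

Mod squares: a ≡ 66925243, b ≡ 1632323. Check v ∈ {∞, 2, 3, 5, 7, 11, 13, 17, 29, 41, 43, 47}.
v=7: a=7^1·(≡1), b=7^3·(≡6) mod 7; (1|7)=+1, (6|7)=-1; (−1)^{1·3·3}·(+1)^3·(-1)^1 = +1.
v=29: a=29^1·(≡13), b=29^3·(≡27) mod 29; (13|29)=+1, (27|29)=-1; (−1)^{1·3·14}·(+1)^3·(-1)^1 = -1.
v=3: a=3^4·(≡1), b=3^12·(≡2) mod 3; (1|3)=+1, (2|3)=-1; (−1)^{4·12·1}·(+1)^12·(-1)^4 = +1.
v=11: a=11^-1·(≡7), b=11^-3·(≡3) mod 11; (7|11)=-1, (3|11)=+1; (−1)^{-1·-3·5}·(-1)^-3·(+1)^-1 = +1.
v=41: a=41^1·(≡36), b=41^2·(≡8) mod 41; (36|41)=+1, (8|41)=+1; (−1)^{1·2·20}·(+1)^2·(+1)^1 = +1.
v=43: a=43^1·(≡13), b=43^3·(≡31) mod 43; (13|43)=+1, (31|43)=+1; (−1)^{1·3·21}·(+1)^3·(+1)^1 = -1.
v=17: a=17^1·(≡8), b=17^3·(≡14) mod 17; (8|17)=+1, (14|17)=-1; (−1)^{1·3·8}·(+1)^3·(-1)^1 = -1.
v=∞: 66925243 > 0 and 1632323 > 0  ⇒  (a,b)_∞ = +1.
v=47: a=47^2·(≡37), b=47^2·(≡38) mod 47; (37|47)=+1, (38|47)=-1; (−1)^{2·2·23}·(+1)^2·(-1)^2 = +1.
v=5: a=5^0·(≡3), b=5^-2·(≡2) mod 5; (3|5)=-1, (2|5)=-1; (−1)^{0·-2·2}·(-1)^-2·(-1)^0 = +1.
v=13: a=13^2·(≡11), b=13^6·(≡4) mod 13; (11|13)=-1, (4|13)=+1; (−1)^{2·6·6}·(-1)^6·(+1)^2 = +1.
v=2: v_2(a)=-4, v_2(b)=-12; units ≡ 3, 3 (mod 8); ε·ε+αω+βω = 1·1+-4·1+-12·1 ≡ 1  ⇒  (a,b)_2 = -1.
|Ram(66925243, 1632323)| = 4, even; anisotropic at {2, 17, 29, 43}.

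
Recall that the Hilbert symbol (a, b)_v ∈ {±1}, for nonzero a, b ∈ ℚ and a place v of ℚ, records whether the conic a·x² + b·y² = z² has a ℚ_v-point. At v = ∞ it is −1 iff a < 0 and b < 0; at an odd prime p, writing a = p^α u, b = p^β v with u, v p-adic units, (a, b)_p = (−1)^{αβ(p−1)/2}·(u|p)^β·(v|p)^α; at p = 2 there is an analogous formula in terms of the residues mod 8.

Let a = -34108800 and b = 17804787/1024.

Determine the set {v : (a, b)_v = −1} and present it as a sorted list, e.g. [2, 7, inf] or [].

(a, b) ≡ (-21318, 3003) mod (ℚ^×)²; places V = {2, 3, 5, 7, 11, 13, 17, 19, ∞}.
(a,b)_19: α=1, u≡15; β=0, v≡9 (mod 19); (15|19)=-1, (9|19)=+1; sign (−1)^0·-1^0·+1^1 = +1.
(a,b)_11: α=1, u≡1; β=3, v≡1 (mod 11); (1|11)=+1, (1|11)=+1; sign (−1)^1·+1^3·+1^1 = -1.
(a,b)_7: α=0, u≡2; β=3, v≡2 (mod 7); (2|7)=+1, (2|7)=+1; sign (−1)^0·+1^3·+1^0 = +1.
(a,b)_3: α=1, u≡1; β=1, v≡2 (mod 3); (1|3)=+1, (2|3)=-1; sign (−1)^1·+1^1·-1^1 = +1.
(a,b)_2: α=7, β=-10; u≡5, v≡3 (mod 8); ε(u)ε(v)=0·1, αω(v)=7·1, βω(u)=-10·1; sum ≡ 1  ⇒  -1.
(a,b)_17: α=1, u≡8; β=0, v≡6 (mod 17); (8|17)=+1, (6|17)=-1; sign (−1)^0·+1^0·-1^1 = -1.
(a,b)_∞: sgn(-21318)=−, sgn(3003)=+, so +1.
(a,b)_5: α=2, u≡3; β=0, v≡3 (mod 5); (3|5)=-1, (3|5)=-1; sign (−1)^0·-1^0·-1^2 = +1.
(a,b)_13: α=0, u≡2; β=1, v≡1 (mod 13); (2|13)=-1, (1|13)=+1; sign (−1)^0·-1^1·+1^0 = -1.
|Ram(-21318, 3003)| = 4, even; anisotropic at {2, 11, 13, 17}.

[2, 11, 13, 17]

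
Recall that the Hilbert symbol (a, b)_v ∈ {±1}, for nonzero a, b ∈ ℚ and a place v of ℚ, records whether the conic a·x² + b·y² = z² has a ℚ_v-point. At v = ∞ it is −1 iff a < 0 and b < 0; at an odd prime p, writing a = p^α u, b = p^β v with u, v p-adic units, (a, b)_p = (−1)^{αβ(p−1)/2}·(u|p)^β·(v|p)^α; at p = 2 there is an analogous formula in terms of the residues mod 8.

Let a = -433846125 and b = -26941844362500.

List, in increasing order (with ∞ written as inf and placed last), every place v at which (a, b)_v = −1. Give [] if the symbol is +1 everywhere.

[2, inf]

Mod squares: a ≡ -5, b ≡ -345. Check v ∈ {∞, 2, 3, 5, 23}.
v=23: a=23^2·(≡9), b=23^3·(≡12) mod 23; (9|23)=+1, (12|23)=+1; (−1)^{2·3·11}·(+1)^3·(+1)^2 = +1.
v=2: v_2(a)=0, v_2(b)=2; units ≡ 3, 7 (mod 8); ε·ε+αω+βω = 1·1+0·0+2·1 ≡ 1  ⇒  (a,b)_2 = -1.
v=5: a=5^3·(≡1), b=5^5·(≡4) mod 5; (1|5)=+1, (4|5)=+1; (−1)^{3·5·2}·(+1)^5·(+1)^3 = +1.
v=∞: -5 < 0 and -345 < 0  ⇒  (a,b)_∞ = -1.
v=3: a=3^8·(≡1), b=3^11·(≡2) mod 3; (1|3)=+1, (2|3)=-1; (−1)^{8·11·1}·(+1)^11·(-1)^8 = +1.
|Ram(-5, -345)| = 2, even; anisotropic at {2, ∞}.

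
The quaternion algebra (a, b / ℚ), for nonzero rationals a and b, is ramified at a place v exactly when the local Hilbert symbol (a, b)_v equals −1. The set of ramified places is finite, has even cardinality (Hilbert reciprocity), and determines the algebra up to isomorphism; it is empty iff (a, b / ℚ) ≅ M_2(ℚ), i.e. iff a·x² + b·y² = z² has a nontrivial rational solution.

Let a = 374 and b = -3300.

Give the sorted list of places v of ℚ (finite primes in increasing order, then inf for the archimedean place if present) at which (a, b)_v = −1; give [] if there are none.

(a, b) ≡ (374, -33) mod (ℚ^×)²; places V = {2, 3, 5, 11, 17, ∞}.
(a,b)_2: α=1, β=2; u≡3, v≡7 (mod 8); ε(u)ε(v)=1·1, αω(v)=1·0, βω(u)=2·1; sum ≡ 1  ⇒  -1.
(a,b)_3: α=0, u≡2; β=1, v≡1 (mod 3); (2|3)=-1, (1|3)=+1; sign (−1)^0·-1^1·+1^0 = -1.
(a,b)_17: α=1, u≡5; β=0, v≡15 (mod 17); (5|17)=-1, (15|17)=+1; sign (−1)^0·-1^0·+1^1 = +1.
(a,b)_∞: sgn(374)=+, sgn(-33)=−, so +1.
(a,b)_11: α=1, u≡1; β=1, v≡8 (mod 11); (1|11)=+1, (8|11)=-1; sign (−1)^1·+1^1·-1^1 = +1.
(a,b)_5: α=0, u≡4; β=2, v≡3 (mod 5); (4|5)=+1, (3|5)=-1; sign (−1)^0·+1^2·-1^0 = +1.
Ram(374, -33) = {2, 3}; no ℚ_2-point on the conic.

[2, 3]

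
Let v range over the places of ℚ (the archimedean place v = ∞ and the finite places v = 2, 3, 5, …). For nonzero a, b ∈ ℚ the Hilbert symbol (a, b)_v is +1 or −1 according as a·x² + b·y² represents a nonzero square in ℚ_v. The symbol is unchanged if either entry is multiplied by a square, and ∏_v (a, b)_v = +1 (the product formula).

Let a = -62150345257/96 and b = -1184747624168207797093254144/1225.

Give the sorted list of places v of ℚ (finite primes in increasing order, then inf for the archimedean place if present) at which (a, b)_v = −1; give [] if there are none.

Mod squares: a ≡ -45942, b ≡ -719169. Check v ∈ {∞, 2, 3, 5, 7, 11, 13, 19, 31, 37}.
v=2: v_2(a)=-5, v_2(b)=10; units ≡ 5, 7 (mod 8); ε·ε+αω+βω = 0·1+-5·0+10·1 ≡ 0  ⇒  (a,b)_2 = +1.
v=19: a=19^1·(≡15), b=19^3·(≡16) mod 19; (15|19)=-1, (16|19)=+1; (−1)^{1·3·9}·(-1)^3·(+1)^1 = +1.
v=∞: -45942 < 0 and -719169 < 0  ⇒  (a,b)_∞ = -1.
v=3: a=3^-1·(≡1), b=3^1·(≡1) mod 3; (1|3)=+1, (1|3)=+1; (−1)^{-1·1·1}·(+1)^1·(+1)^-1 = -1.
v=5: a=5^0·(≡3), b=5^-2·(≡4) mod 5; (3|5)=-1, (4|5)=+1; (−1)^{0·-2·2}·(-1)^-2·(+1)^0 = +1.
v=13: a=13^1·(≡2), b=13^2·(≡9) mod 13; (2|13)=-1, (9|13)=+1; (−1)^{1·2·6}·(-1)^2·(+1)^1 = +1.
v=31: a=31^1·(≡3), b=31^3·(≡10) mod 31; (3|31)=-1, (10|31)=+1; (−1)^{1·3·15}·(-1)^3·(+1)^1 = +1.
v=11: a=11^2·(≡1), b=11^5·(≡1) mod 11; (1|11)=+1, (1|11)=+1; (−1)^{2·5·5}·(+1)^5·(+1)^2 = +1.
v=37: a=37^2·(≡21), b=37^5·(≡7) mod 37; (21|37)=+1, (7|37)=+1; (−1)^{2·5·18}·(+1)^5·(+1)^2 = +1.
v=7: a=7^2·(≡3), b=7^-2·(≡2) mod 7; (3|7)=-1, (2|7)=+1; (−1)^{2·-2·3}·(-1)^-2·(+1)^2 = +1.
Ram(-45942, -719169) = {3, ∞}; no ℚ_3-point on the conic.

[3, inf]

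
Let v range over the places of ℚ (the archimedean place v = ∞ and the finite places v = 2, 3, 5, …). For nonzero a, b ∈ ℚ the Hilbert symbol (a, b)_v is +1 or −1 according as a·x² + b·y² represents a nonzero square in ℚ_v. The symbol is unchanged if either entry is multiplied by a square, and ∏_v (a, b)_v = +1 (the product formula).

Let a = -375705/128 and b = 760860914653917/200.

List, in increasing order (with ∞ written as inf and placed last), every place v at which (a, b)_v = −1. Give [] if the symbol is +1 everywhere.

[2, 3, 7, 31]

Mod squares: a ≡ -690, b ≡ 29946. Check v ∈ {∞, 2, 3, 5, 7, 11, 23, 31}.
v=∞: -690 < 0 and 29946 > 0  ⇒  (a,b)_∞ = +1.
v=2: v_2(a)=-7, v_2(b)=-3; units ≡ 7, 5 (mod 8); ε·ε+αω+βω = 1·0+-7·1+-3·0 ≡ 1  ⇒  (a,b)_2 = -1.
v=11: a=11^2·(≡9), b=11^4·(≡5) mod 11; (9|11)=+1, (5|11)=+1; (−1)^{2·4·5}·(+1)^4·(+1)^2 = +1.
v=31: a=31^0·(≡27), b=31^1·(≡20) mod 31; (27|31)=-1, (20|31)=+1; (−1)^{0·1·15}·(-1)^1·(+1)^0 = -1.
v=5: a=5^1·(≡3), b=5^-2·(≡4) mod 5; (3|5)=-1, (4|5)=+1; (−1)^{1·-2·2}·(-1)^-2·(+1)^1 = +1.
v=3: a=3^3·(≡1), b=3^9·(≡1) mod 3; (1|3)=+1, (1|3)=+1; (−1)^{3·9·1}·(+1)^9·(+1)^3 = -1.
v=7: a=7^0·(≡3), b=7^1·(≡4) mod 7; (3|7)=-1, (4|7)=+1; (−1)^{0·1·3}·(-1)^1·(+1)^0 = -1.
v=23: a=23^1·(≡12), b=23^3·(≡14) mod 23; (12|23)=+1, (14|23)=-1; (−1)^{1·3·11}·(+1)^3·(-1)^1 = +1.
Ram(-690, 29946) = {2, 3, 7, 31}; no ℚ_2-point on the conic.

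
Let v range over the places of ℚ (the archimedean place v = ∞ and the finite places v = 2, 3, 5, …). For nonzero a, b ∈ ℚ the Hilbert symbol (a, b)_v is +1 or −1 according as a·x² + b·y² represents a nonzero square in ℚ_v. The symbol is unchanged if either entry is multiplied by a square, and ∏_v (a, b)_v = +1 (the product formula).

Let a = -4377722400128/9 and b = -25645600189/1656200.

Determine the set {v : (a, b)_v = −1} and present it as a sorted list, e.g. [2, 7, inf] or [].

[11, inf]

Mod squares: a ≡ -38, b ≡ -12122. Check v ∈ {∞, 2, 3, 5, 7, 11, 13, 17, 19, 29}.
v=19: a=19^3·(≡7), b=19^1·(≡3) mod 19; (7|19)=+1, (3|19)=-1; (−1)^{3·1·9}·(+1)^1·(-1)^3 = +1.
v=∞: -38 < 0 and -12122 < 0  ⇒  (a,b)_∞ = -1.
v=5: a=5^0·(≡3), b=5^-2·(≡2) mod 5; (3|5)=-1, (2|5)=-1; (−1)^{0·-2·2}·(-1)^-2·(-1)^0 = +1.
v=7: a=7^2·(≡2), b=7^-2·(≡2) mod 7; (2|7)=+1, (2|7)=+1; (−1)^{2·-2·3}·(+1)^-2·(+1)^2 = +1.
v=11: a=11^2·(≡8), b=11^5·(≡9) mod 11; (8|11)=-1, (9|11)=+1; (−1)^{2·5·5}·(-1)^5·(+1)^2 = -1.
v=3: a=3^-2·(≡1), b=3^0·(≡1) mod 3; (1|3)=+1, (1|3)=+1; (−1)^{-2·0·1}·(+1)^0·(+1)^-2 = +1.
v=17: a=17^0·(≡1), b=17^2·(≡13) mod 17; (1|17)=+1, (13|17)=+1; (−1)^{0·2·8}·(+1)^2·(+1)^0 = +1.
v=29: a=29^2·(≡1), b=29^1·(≡15) mod 29; (1|29)=+1, (15|29)=-1; (−1)^{2·1·14}·(+1)^1·(-1)^2 = +1.
v=2: v_2(a)=7, v_2(b)=-3; units ≡ 5, 3 (mod 8); ε·ε+αω+βω = 0·1+7·1+-3·1 ≡ 0  ⇒  (a,b)_2 = +1.
v=13: a=13^0·(≡3), b=13^-2·(≡7) mod 13; (3|13)=+1, (7|13)=-1; (−1)^{0·-2·6}·(+1)^-2·(-1)^0 = +1.
Ram(-38, -12122) = {11, ∞}; no ℚ_11-point on the conic.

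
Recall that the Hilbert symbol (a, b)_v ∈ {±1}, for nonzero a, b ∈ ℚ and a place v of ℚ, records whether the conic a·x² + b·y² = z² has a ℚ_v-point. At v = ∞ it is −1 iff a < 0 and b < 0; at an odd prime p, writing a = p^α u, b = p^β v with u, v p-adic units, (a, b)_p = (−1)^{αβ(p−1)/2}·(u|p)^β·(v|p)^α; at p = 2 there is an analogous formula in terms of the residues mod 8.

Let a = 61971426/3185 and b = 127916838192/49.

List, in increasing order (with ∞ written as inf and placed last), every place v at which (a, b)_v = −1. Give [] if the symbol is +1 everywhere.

(a, b) ≡ (4290, 3) mod (ℚ^×)²; places V = {2, 3, 5, 7, 11, 13, 17, 19, ∞}.
(a,b)_5: α=-1, u≡3; β=0, v≡3 (mod 5); (3|5)=-1, (3|5)=-1; sign (−1)^0·-1^0·-1^-1 = -1.
(a,b)_19: α=2, u≡8; β=4, v≡8 (mod 19); (8|19)=-1, (8|19)=-1; sign (−1)^0·-1^4·-1^2 = +1.
(a,b)_2: α=1, β=4; u≡1, v≡3 (mod 8); ε(u)ε(v)=0·1, αω(v)=1·1, βω(u)=4·0; sum ≡ 1  ⇒  -1.
(a,b)_17: α=2, u≡5; β=0, v≡3 (mod 17); (5|17)=-1, (3|17)=-1; sign (−1)^0·-1^0·-1^2 = +1.
(a,b)_3: α=3, u≡2; β=1, v≡1 (mod 3); (2|3)=-1, (1|3)=+1; sign (−1)^1·-1^1·+1^3 = +1.
(a,b)_∞: sgn(4290)=+, sgn(3)=+, so +1.
(a,b)_13: α=-1, u≡8; β=2, v≡9 (mod 13); (8|13)=-1, (9|13)=+1; sign (−1)^0·-1^2·+1^-1 = +1.
(a,b)_11: α=1, u≡1; β=2, v≡4 (mod 11); (1|11)=+1, (4|11)=+1; sign (−1)^0·+1^2·+1^1 = +1.
(a,b)_7: α=-2, u≡3; β=-2, v≡3 (mod 7); (3|7)=-1, (3|7)=-1; sign (−1)^0·-1^-2·-1^-2 = +1.
|Ram(4290, 3)| = 2, even; anisotropic at {2, 5}.

[2, 5]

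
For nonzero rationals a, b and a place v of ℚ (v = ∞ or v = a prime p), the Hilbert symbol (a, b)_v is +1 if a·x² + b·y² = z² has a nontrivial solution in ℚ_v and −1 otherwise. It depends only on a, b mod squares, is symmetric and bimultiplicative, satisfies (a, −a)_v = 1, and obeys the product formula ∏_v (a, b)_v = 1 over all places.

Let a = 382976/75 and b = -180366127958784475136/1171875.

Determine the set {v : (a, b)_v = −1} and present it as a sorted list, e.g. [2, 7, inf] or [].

[2, 11]

Mod squares: a ≡ 1122, b ≡ -21318. Check v ∈ {∞, 2, 3, 5, 11, 13, 17, 19}.
v=2: v_2(a)=11, v_2(b)=33; units ≡ 1, 5 (mod 8); ε·ε+αω+βω = 0·0+11·1+33·0 ≡ 1  ⇒  (a,b)_2 = -1.
v=5: a=5^-2·(≡2), b=5^-8·(≡3) mod 5; (2|5)=-1, (3|5)=-1; (−1)^{-2·-8·2}·(-1)^-8·(-1)^-2 = +1.
v=13: a=13^0·(≡10), b=13^2·(≡11) mod 13; (10|13)=+1, (11|13)=-1; (−1)^{0·2·6}·(+1)^2·(-1)^0 = +1.
v=∞: 1122 > 0 and -21318 < 0  ⇒  (a,b)_∞ = +1.
v=3: a=3^-1·(≡2), b=3^-1·(≡1) mod 3; (2|3)=-1, (1|3)=+1; (−1)^{-1·-1·1}·(-1)^-1·(+1)^-1 = +1.
v=11: a=11^1·(≡5), b=11^3·(≡1) mod 11; (5|11)=+1, (1|11)=+1; (−1)^{1·3·5}·(+1)^3·(+1)^1 = -1.
v=17: a=17^1·(≡15), b=17^3·(≡16) mod 17; (15|17)=+1, (16|17)=+1; (−1)^{1·3·8}·(+1)^3·(+1)^1 = +1.
v=19: a=19^0·(≡7), b=19^1·(≡3) mod 19; (7|19)=+1, (3|19)=-1; (−1)^{0·1·9}·(+1)^1·(-1)^0 = +1.
|Ram(1122, -21318)| = 2, even; anisotropic at {2, 11}.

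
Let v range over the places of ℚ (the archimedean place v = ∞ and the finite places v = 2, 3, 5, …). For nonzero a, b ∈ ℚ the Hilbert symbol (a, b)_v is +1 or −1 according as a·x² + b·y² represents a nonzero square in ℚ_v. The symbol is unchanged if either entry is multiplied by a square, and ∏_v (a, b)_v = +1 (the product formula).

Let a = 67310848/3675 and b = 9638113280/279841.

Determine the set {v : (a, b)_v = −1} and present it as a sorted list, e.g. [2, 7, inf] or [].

Mod squares: a ≡ 6519, b ≡ 2353055. Check v ∈ {∞, 2, 3, 5, 7, 11, 17, 19, 23, 31, 41, 47, 53}.
v=23: a=23^0·(≡11), b=23^-4·(≡11) mod 23; (11|23)=-1, (11|23)=-1; (−1)^{0·-4·11}·(-1)^-4·(-1)^0 = +1.
v=11: a=11^2·(≡7), b=11^0·(≡4) mod 11; (7|11)=-1, (4|11)=+1; (−1)^{2·0·5}·(-1)^0·(+1)^2 = +1.
v=31: a=31^0·(≡14), b=31^1·(≡17) mod 31; (14|31)=+1, (17|31)=-1; (−1)^{0·1·15}·(+1)^1·(-1)^0 = +1.
v=47: a=47^0·(≡35), b=47^1·(≡39) mod 47; (35|47)=-1, (39|47)=-1; (−1)^{0·1·23}·(-1)^1·(-1)^0 = -1.
v=2: v_2(a)=8, v_2(b)=12; units ≡ 7, 7 (mod 8); ε·ε+αω+βω = 1·1+8·0+12·0 ≡ 1  ⇒  (a,b)_2 = -1.
v=19: a=19^0·(≡10), b=19^1·(≡10) mod 19; (10|19)=-1, (10|19)=-1; (−1)^{0·1·9}·(-1)^1·(-1)^0 = -1.
v=3: a=3^-1·(≡1), b=3^0·(≡2) mod 3; (1|3)=+1, (2|3)=-1; (−1)^{-1·0·1}·(+1)^0·(-1)^-1 = -1.
v=∞: 6519 > 0 and 2353055 > 0  ⇒  (a,b)_∞ = +1.
v=5: a=5^-2·(≡4), b=5^1·(≡1) mod 5; (4|5)=+1, (1|5)=+1; (−1)^{-2·1·2}·(+1)^1·(+1)^-2 = +1.
v=53: a=53^1·(≡37), b=53^0·(≡51) mod 53; (37|53)=+1, (51|53)=-1; (−1)^{1·0·26}·(+1)^0·(-1)^1 = -1.
v=7: a=7^-2·(≡2), b=7^0·(≡6) mod 7; (2|7)=+1, (6|7)=-1; (−1)^{-2·0·3}·(+1)^0·(-1)^-2 = +1.
v=41: a=41^1·(≡16), b=41^0·(≡35) mod 41; (16|41)=+1, (35|41)=-1; (−1)^{1·0·20}·(+1)^0·(-1)^1 = -1.
v=17: a=17^0·(≡15), b=17^1·(≡4) mod 17; (15|17)=+1, (4|17)=+1; (−1)^{0·1·8}·(+1)^1·(+1)^0 = +1.
|Ram(6519, 2353055)| = 6, even; anisotropic at {2, 3, 19, 41, 47, 53}.

[2, 3, 19, 41, 47, 53]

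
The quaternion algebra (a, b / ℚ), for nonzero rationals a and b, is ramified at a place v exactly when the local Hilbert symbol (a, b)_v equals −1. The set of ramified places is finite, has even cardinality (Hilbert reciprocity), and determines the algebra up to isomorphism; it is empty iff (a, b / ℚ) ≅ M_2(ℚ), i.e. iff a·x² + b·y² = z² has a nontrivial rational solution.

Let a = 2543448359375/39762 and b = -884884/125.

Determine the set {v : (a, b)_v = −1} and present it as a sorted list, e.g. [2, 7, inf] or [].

[2, 5, 17, 19]

Mod squares: a ≡ 190, b ≡ -6545. Check v ∈ {∞, 2, 3, 5, 7, 11, 13, 17, 19, 47}.
v=3: a=3^-2·(≡1), b=3^0·(≡1) mod 3; (1|3)=+1, (1|3)=+1; (−1)^{-2·0·1}·(+1)^0·(+1)^-2 = +1.
v=∞: 190 > 0 and -6545 < 0  ⇒  (a,b)_∞ = +1.
v=11: a=11^2·(≡1), b=11^1·(≡8) mod 11; (1|11)=+1, (8|11)=-1; (−1)^{2·1·5}·(+1)^1·(-1)^2 = +1.
v=13: a=13^0·(≡5), b=13^2·(≡2) mod 13; (5|13)=-1, (2|13)=-1; (−1)^{0·2·6}·(-1)^2·(-1)^0 = +1.
v=5: a=5^7·(≡2), b=5^-3·(≡1) mod 5; (2|5)=-1, (1|5)=+1; (−1)^{7·-3·2}·(-1)^-3·(+1)^7 = -1.
v=17: a=17^2·(≡12), b=17^1·(≡6) mod 17; (12|17)=-1, (6|17)=-1; (−1)^{2·1·8}·(-1)^1·(-1)^2 = -1.
v=7: a=7^2·(≡1), b=7^1·(≡6) mod 7; (1|7)=+1, (6|7)=-1; (−1)^{2·1·3}·(+1)^1·(-1)^2 = +1.
v=19: a=19^1·(≡10), b=19^0·(≡2) mod 19; (10|19)=-1, (2|19)=-1; (−1)^{1·0·9}·(-1)^0·(-1)^1 = -1.
v=2: v_2(a)=-1, v_2(b)=2; units ≡ 7, 7 (mod 8); ε·ε+αω+βω = 1·1+-1·0+2·0 ≡ 1  ⇒  (a,b)_2 = -1.
v=47: a=47^-2·(≡18), b=47^0·(≡45) mod 47; (18|47)=+1, (45|47)=-1; (−1)^{-2·0·23}·(+1)^0·(-1)^-2 = +1.
Ram(190, -6545) = {2, 5, 17, 19}; no ℚ_2-point on the conic.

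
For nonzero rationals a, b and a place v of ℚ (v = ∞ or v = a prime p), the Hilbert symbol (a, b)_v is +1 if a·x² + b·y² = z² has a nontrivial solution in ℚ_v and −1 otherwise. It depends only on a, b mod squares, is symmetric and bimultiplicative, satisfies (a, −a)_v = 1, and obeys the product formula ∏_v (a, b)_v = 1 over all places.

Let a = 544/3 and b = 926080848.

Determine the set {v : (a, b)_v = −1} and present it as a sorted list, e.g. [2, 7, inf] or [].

[2, 3]

(a, b) ≡ (102, 77) mod (ℚ^×)²; places V = {2, 3, 7, 11, 17, ∞}.
(a,b)_17: α=1, u≡5; β=4, v≡4 (mod 17); (5|17)=-1, (4|17)=+1; sign (−1)^0·-1^4·+1^1 = +1.
(a,b)_7: α=0, u≡4; β=1, v≡1 (mod 7); (4|7)=+1, (1|7)=+1; sign (−1)^0·+1^1·+1^0 = +1.
(a,b)_3: α=-1, u≡1; β=2, v≡2 (mod 3); (1|3)=+1, (2|3)=-1; sign (−1)^0·+1^2·-1^-1 = -1.
(a,b)_2: α=5, β=4; u≡3, v≡5 (mod 8); ε(u)ε(v)=1·0, αω(v)=5·1, βω(u)=4·1; sum ≡ 1  ⇒  -1.
(a,b)_∞: sgn(102)=+, sgn(77)=+, so +1.
(a,b)_11: α=0, u≡9; β=1, v≡8 (mod 11); (9|11)=+1, (8|11)=-1; sign (−1)^0·+1^1·-1^0 = +1.
Ram(102, 77) = {2, 3}; no ℚ_2-point on the conic.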